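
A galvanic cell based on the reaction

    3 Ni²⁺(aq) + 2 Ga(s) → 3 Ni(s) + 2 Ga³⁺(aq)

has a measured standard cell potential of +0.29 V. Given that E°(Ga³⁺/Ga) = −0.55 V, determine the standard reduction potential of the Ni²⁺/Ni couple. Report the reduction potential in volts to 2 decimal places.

−0.26 V

In the reaction as written the Ni²⁺/Ni couple is reduced (cathode) and Ga³⁺/Ga is oxidized (anode), so E°cell = E°(Ni²⁺/Ni) − E°(Ga³⁺/Ga).
E°(Ni²⁺/Ni) = E°cell + E°(anode) = +0.29 + (−0.55) = −0.26 V.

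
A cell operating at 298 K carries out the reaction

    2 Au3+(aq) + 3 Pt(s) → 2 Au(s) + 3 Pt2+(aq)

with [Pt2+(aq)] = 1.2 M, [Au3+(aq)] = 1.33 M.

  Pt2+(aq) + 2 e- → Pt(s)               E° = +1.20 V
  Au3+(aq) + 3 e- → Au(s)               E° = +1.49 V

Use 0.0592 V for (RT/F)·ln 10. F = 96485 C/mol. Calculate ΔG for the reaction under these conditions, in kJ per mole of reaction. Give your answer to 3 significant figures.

−168 kJ/mol

The standard cell potential is +1.49 − (+1.20) = +0.29 V, with n = 6 electrons in the balanced equation.
The reaction quotient is [Pt2+(aq)]^3 / [Au3+(aq)]^2 = 0.977; by Nernst, E = +0.29 − (0.0592/6)(−0.010) = +0.2901 V.
Finally ΔG = −nFE = −(6)(96485 C/mol)(+0.2901 V) = −168 kJ/mol.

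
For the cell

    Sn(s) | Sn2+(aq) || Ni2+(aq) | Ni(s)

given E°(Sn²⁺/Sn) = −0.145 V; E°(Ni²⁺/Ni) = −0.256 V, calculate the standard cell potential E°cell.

−0.111 V

By convention the left-hand electrode in cell notation is the anode (oxidation) and the right-hand electrode is the cathode (reduction).
E°cell = E°(right) − E°(left) = −0.256 − (−0.145) = −0.111 V.
The negative sign shows that, as written, the cell would require an external voltage to drive the reaction.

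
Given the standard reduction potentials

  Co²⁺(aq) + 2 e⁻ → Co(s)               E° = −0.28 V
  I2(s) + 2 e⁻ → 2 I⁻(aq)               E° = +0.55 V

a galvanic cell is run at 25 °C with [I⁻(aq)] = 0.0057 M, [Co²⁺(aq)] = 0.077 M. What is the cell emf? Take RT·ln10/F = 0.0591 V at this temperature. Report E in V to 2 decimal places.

+1.00 V

Since E°(I₂/I⁻) > E°(Co²⁺/Co), I₂/I⁻ serves as the cathode.
The standard potential is +0.55 − (−0.28) = +0.83 V and the balanced reaction transfers n = 2 electrons.
Balancing gives I2(s) + Co(s) → 2 I⁻(aq) + Co²⁺(aq); hence Q = [I⁻(aq)]^2·[Co²⁺(aq)] = 2.5×10^−6 (log Q = −5.602).
By the Nernst equation, E = +0.83 − (0.0591/2)·(−5.602) = +1.00 V.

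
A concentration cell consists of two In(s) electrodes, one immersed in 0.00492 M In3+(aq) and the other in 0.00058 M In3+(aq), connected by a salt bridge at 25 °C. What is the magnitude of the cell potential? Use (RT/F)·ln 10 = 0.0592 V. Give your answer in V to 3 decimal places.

For a concentration cell E°cell = 0, since both electrodes use the same couple.
The compartment with the higher In3+(aq) concentration (0.00492 M) acts as the cathode; ions are reduced there and produced at the dilute (0.00058 M) anode.
With n = 3, Ecell = −(0.0592/3)·log([dilute]/[conc]) = −(0.0592/3)·log(0.00058/0.00492) = +0.018 V.

0.018 V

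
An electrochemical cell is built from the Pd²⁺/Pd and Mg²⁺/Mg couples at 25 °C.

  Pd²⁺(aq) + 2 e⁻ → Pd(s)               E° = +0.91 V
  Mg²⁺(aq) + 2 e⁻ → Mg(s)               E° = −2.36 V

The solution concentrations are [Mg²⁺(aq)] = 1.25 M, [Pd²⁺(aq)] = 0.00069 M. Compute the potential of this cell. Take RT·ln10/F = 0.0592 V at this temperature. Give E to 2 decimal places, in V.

The Pd²⁺/Pd couple has the more positive E°, so it is the cathode; Mg²⁺/Mg is the anode.
The standard potential is +0.91 − (−2.36) = +3.27 V and the balanced reaction transfers n = 2 electrons.
For the overall reaction Pd²⁺(aq) + Mg(s) → Pd(s) + Mg²⁺(aq), Q = [Mg²⁺(aq)] / [Pd²⁺(aq)] = 1.81×10^3, giving log Q = 3.258.
By the Nernst equation, E = +3.27 − (0.0592/2)·(3.258) = +3.17 V.

+3.17 V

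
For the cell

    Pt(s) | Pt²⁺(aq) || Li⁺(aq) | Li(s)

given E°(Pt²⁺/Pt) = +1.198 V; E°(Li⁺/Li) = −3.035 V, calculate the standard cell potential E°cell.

−4.233 V

By convention the left-hand electrode in cell notation is the anode (oxidation) and the right-hand electrode is the cathode (reduction).
E°cell = E°(right) − E°(left) = −3.035 − (+1.198) = −4.233 V.
The negative sign shows that, as written, the cell would require an external voltage to drive the reaction.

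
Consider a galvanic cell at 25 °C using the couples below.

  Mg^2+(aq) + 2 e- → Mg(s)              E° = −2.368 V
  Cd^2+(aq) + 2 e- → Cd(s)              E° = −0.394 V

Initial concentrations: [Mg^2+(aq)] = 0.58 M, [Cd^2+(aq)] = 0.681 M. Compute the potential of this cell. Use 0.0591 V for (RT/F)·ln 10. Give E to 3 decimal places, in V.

Cd²⁺/Cd is reduced (cathode, E° = −0.394 V) and Mg²⁺/Mg is oxidized (anode).
E°cell = E°cat − E°an = −0.394 − (−2.368) = +1.974 V; n = 2.
Balancing gives Cd^2+(aq) + Mg(s) → Cd(s) + Mg^2+(aq); hence Q = [Mg^2+(aq)] / [Cd^2+(aq)] = 0.852 (log Q = −0.070).
E = E° − (0.0591/n)·log Q = +1.974 − (0.0591/2)(−0.070) = +1.976 V.

+1.976 V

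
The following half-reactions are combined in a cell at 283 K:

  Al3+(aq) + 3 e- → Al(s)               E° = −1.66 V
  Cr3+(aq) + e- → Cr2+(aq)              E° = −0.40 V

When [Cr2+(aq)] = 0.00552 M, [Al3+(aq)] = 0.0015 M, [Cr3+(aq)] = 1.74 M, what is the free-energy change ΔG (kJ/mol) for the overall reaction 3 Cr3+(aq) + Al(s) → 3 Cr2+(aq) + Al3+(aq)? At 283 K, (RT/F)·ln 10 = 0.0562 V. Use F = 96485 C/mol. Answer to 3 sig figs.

−421 kJ/mol

E°cell = −0.40 − (−1.66) = +1.26 V; the balanced reaction transfers n = 3 electrons.
The reaction quotient is ([Cr2+(aq)]^3·[Al3+(aq)]) / [Cr3+(aq)]^3 = 4.79×10^−11; by Nernst, E = +1.26 − (0.0562/3)(−10.320) = +1.4533 V.
Finally ΔG = −nFE = −(3)(96485 C/mol)(+1.4533 V) = −421 kJ/mol.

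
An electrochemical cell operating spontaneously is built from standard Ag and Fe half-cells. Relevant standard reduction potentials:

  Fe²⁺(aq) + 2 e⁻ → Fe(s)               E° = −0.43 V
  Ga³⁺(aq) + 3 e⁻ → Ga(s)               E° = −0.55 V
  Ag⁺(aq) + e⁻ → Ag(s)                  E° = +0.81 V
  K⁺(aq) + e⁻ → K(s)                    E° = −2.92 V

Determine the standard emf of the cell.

The Ag⁺/Ag couple has the higher E°, so Ag ion is reduced (cathode) and Fe is oxidized (anode).
E°cell = E°(cathode) − E°(anode) = +0.81 − (−0.43) = +1.24 V.

+1.24 V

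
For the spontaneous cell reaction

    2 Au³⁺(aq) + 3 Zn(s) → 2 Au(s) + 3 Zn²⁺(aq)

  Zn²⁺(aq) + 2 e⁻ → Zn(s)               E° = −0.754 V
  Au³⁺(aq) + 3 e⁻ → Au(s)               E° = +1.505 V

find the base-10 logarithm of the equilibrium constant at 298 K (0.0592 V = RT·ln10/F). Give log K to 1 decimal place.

The Au³⁺/Au couple is reduced (cathode); E°cell = +1.505 − (−0.754) = +2.259 V with n = 6.
At equilibrium E = 0, so log K = nE°cell / 0.0592 = (6)(+2.259) / 0.0592 = 229.0.

log K = 229.0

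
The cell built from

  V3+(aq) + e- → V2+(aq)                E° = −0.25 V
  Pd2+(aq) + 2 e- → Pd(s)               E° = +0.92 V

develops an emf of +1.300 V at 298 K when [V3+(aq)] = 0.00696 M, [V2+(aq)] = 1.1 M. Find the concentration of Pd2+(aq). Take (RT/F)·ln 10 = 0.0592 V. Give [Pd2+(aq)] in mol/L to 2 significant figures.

The Pd²⁺/Pd couple has the larger reduction potential, so it is the cathode: E°cell = +0.92 − (−0.25) = +1.17 V and n = 2.
Since E = E° − (0.0592/n)·log Q, log Q = n(E° − E)/0.0592 = −4.392.
The balanced reaction is Pd2+(aq) + 2 V2+(aq) → Pd(s) + 2 V3+(aq), so Q = [V3+(aq)]^2 / ([Pd2+(aq)]·[V2+(aq)]^2).
Substituting the known concentrations and solving, log [Pd2+(aq)] = −0.006 and [Pd2+(aq)] = 0.99 M.

0.99 M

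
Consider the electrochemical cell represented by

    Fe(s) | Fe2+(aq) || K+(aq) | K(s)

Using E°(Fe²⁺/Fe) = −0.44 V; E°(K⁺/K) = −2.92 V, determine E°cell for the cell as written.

−2.48 V

By convention the left-hand electrode in cell notation is the anode (oxidation) and the right-hand electrode is the cathode (reduction).
E°cell = E°(right) − E°(left) = −2.92 − (−0.44) = −2.48 V.
The negative sign shows that, as written, the cell would require an external voltage to drive the reaction.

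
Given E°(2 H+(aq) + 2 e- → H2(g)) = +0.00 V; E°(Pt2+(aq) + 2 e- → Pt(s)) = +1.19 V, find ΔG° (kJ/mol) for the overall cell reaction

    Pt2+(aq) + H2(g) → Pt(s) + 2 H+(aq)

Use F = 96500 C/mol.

−230 kJ/mol

In the reaction as written Pt2+(aq) is reduced, so the Pt²⁺/Pt couple is the cathode and 2H⁺/H₂ is the anode.
E°cell = +1.19 − (+0.00) = +1.19 V; balancing electrons gives n = 2.
ΔG° = −nFE°cell = −(2)(96500)(+1.19) J/mol = −230 kJ/mol.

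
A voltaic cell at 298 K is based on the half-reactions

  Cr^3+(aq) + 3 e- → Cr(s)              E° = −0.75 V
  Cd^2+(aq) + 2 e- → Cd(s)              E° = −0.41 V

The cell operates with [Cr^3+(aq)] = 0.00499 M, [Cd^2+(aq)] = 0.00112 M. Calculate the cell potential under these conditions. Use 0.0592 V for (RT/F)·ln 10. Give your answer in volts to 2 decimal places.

The Cd²⁺/Cd couple has the more positive E°, so it is the cathode; Cr³⁺/Cr is the anode.
E°cell = E°cat − E°an = −0.41 − (−0.75) = +0.34 V; n = 6.
Balancing gives 3 Cd^2+(aq) + 2 Cr(s) → 3 Cd(s) + 2 Cr^3+(aq); hence Q = [Cr^3+(aq)]^2 / [Cd^2+(aq)]^3 = 1.77×10^4 (log Q = 4.249).
By the Nernst equation, E = +0.34 − (0.0592/6)·(4.249) = +0.30 V.

+0.30 V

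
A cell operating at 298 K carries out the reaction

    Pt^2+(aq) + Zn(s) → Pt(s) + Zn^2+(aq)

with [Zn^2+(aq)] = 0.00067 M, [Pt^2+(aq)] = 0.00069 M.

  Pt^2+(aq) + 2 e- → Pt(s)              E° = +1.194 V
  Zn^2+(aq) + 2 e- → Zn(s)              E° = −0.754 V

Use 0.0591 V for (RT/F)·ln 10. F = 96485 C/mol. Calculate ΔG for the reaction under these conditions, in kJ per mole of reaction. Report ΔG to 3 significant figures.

−376 kJ/mol

With Pt²⁺/Pt reduced at the cathode, E°cell = +1.194 − (−0.754) = +1.948 V and n = 2.
Here Q = [Zn^2+(aq)] / [Pt^2+(aq)] = 0.971 (log Q = −0.013), giving E = +1.948 − (0.0591/2)·(−0.013) = +1.9484 V.
ΔG = −nFE = −(2)(96485)(+1.9484) J/mol = −376 kJ/mol.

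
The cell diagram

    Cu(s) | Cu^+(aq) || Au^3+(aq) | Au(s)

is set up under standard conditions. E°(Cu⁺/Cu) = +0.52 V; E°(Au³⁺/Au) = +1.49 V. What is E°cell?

By convention the left-hand electrode in cell notation is the anode (oxidation) and the right-hand electrode is the cathode (reduction).
E°cell = E°(right) − E°(left) = +1.49 − (+0.52) = +0.97 V.

+0.97 V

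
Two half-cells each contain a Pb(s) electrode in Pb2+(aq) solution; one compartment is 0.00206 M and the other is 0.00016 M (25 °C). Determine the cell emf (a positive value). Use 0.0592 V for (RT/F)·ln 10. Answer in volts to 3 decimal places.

0.033 V

For a concentration cell E°cell = 0, since both electrodes use the same couple.
The compartment with the higher Pb2+(aq) concentration (0.00206 M) acts as the cathode; ions are reduced there and produced at the dilute (0.00016 M) anode.
With n = 2, Ecell = −(0.0592/2)·log([dilute]/[conc]) = −(0.0592/2)·log(0.00016/0.00206) = +0.033 V.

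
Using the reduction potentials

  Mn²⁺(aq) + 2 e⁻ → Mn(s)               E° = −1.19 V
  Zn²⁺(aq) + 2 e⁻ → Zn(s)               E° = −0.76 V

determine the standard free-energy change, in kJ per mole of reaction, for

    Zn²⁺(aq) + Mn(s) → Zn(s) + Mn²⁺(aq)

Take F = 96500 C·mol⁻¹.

In the reaction as written Zn²⁺(aq) is reduced, so the Zn²⁺/Zn couple is the cathode and Mn²⁺/Mn is the anode.
E°cell = −0.76 − (−1.19) = +0.43 V; balancing electrons gives n = 2.
ΔG° = −nFE°cell = −(2)(96500)(+0.43) J/mol = −83.0 kJ/mol.

−83.0 kJ/mol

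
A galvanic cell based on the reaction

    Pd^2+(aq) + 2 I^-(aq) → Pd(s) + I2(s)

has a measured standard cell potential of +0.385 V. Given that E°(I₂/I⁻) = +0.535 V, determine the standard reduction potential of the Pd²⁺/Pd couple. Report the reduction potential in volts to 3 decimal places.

In the reaction as written the Pd²⁺/Pd couple is reduced (cathode) and I₂/I⁻ is oxidized (anode), so E°cell = E°(Pd²⁺/Pd) − E°(I₂/I⁻).
E°(Pd²⁺/Pd) = E°cell + E°(anode) = +0.385 + (+0.535) = +0.920 V.

+0.920 V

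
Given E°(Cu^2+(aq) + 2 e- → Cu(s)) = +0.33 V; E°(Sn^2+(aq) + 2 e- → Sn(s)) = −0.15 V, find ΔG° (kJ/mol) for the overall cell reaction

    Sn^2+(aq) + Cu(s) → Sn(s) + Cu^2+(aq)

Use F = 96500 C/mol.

+92.6 kJ/mol

In the reaction as written Sn^2+(aq) is reduced, so the Sn²⁺/Sn couple is the cathode and Cu²⁺/Cu is the anode.
E°cell = −0.15 − (+0.33) = −0.48 V; balancing electrons gives n = 2.
ΔG° = −nFE°cell = −(2)(96500)(−0.48) J/mol = +92.6 kJ/mol.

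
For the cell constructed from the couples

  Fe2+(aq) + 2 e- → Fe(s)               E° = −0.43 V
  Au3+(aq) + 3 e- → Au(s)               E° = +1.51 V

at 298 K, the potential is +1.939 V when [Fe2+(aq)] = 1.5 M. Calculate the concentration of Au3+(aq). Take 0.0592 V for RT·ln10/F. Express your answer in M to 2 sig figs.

1.6 M

The Au³⁺/Au couple has the larger reduction potential, so it is the cathode: E°cell = +1.51 − (−0.43) = +1.94 V and n = 6.
Since E = E° − (0.0592/n)·log Q, log Q = n(E° − E)/0.0592 = 0.101.
The balanced reaction is 2 Au3+(aq) + 3 Fe(s) → 2 Au(s) + 3 Fe2+(aq), so Q = [Fe2+(aq)]^3 / [Au3+(aq)]^2.
Solving for the unknown gives log [Au3+(aq)] = 0.214, so [Au3+(aq)] ≈ 1.6 M.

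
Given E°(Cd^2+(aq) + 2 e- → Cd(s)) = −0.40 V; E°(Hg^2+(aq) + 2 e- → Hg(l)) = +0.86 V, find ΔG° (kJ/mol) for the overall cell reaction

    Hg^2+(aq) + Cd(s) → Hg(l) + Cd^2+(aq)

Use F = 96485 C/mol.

In the reaction as written Hg^2+(aq) is reduced, so the Hg²⁺/Hg couple is the cathode and Cd²⁺/Cd is the anode.
E°cell = +0.86 − (−0.40) = +1.26 V; balancing electrons gives n = 2.
ΔG° = −nFE°cell = −(2)(96485)(+1.26) J/mol = −243 kJ/mol.

−243 kJ/mol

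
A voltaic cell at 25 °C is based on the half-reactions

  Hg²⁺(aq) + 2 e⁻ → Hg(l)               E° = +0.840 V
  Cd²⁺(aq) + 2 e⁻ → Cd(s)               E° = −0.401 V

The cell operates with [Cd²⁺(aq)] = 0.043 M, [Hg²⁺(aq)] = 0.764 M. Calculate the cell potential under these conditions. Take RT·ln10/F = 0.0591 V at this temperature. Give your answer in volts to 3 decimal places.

+1.278 V

Hg²⁺/Hg is reduced (cathode, E° = +0.840 V) and Cd²⁺/Cd is oxidized (anode).
E°cell = +0.840 − (−0.401) = +1.241 V, with n = 2 electrons transferred.
For the overall reaction Hg²⁺(aq) + Cd(s) → Hg(l) + Cd²⁺(aq), Q = [Cd²⁺(aq)] / [Hg²⁺(aq)] = 0.0563, giving log Q = −1.250.
E = E° − (0.0591/n)·log Q = +1.241 − (0.0591/2)(−1.250) = +1.278 V.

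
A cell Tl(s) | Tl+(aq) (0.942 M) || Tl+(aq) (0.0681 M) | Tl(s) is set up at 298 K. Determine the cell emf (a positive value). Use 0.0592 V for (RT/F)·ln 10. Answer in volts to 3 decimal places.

For a concentration cell E°cell = 0, since both electrodes use the same couple.
The compartment with the higher Tl+(aq) concentration (0.942 M) acts as the cathode; ions are reduced there and produced at the dilute (0.0681 M) anode.
With n = 1, Ecell = −(0.0592/1)·log([dilute]/[conc]) = −(0.0592/1)·log(0.0681/0.942) = +0.068 V.

0.068 V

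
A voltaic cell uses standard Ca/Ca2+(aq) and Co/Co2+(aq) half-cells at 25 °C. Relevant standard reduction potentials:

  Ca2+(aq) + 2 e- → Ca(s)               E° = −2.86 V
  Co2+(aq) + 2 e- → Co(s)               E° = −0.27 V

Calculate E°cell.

Of the two couples in this cell, the one with the more positive reduction potential is reduced at the cathode: here that is Co²⁺/Co (−0.27 V); Ca²⁺/Ca (−2.86 V) is the anode.
E°cell = E°(cathode) − E°(anode) = −0.27 − (−2.86) = +2.59 V.

+2.59 V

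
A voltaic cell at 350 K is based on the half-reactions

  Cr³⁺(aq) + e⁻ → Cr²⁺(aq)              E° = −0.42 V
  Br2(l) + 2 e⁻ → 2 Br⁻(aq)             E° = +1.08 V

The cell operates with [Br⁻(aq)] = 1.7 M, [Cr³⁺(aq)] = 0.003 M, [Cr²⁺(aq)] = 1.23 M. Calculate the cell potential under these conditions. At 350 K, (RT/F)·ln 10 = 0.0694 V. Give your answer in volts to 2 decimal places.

+1.67 V

Br₂/Br⁻ is reduced (cathode, E° = +1.08 V) and Cr³⁺/Cr²⁺ is oxidized (anode).
E°cell = +1.08 − (−0.42) = +1.50 V, with n = 2 electrons transferred.
The balanced reaction is Br2(l) + 2 Cr²⁺(aq) → 2 Br⁻(aq) + 2 Cr³⁺(aq), so Q = ([Br⁻(aq)]^2·[Cr³⁺(aq)]^2) / [Cr²⁺(aq)]^2 = 1.72×10^−5 and log Q = −4.765.
By the Nernst equation, E = +1.50 − (0.0694/2)·(−4.765) = +1.67 V.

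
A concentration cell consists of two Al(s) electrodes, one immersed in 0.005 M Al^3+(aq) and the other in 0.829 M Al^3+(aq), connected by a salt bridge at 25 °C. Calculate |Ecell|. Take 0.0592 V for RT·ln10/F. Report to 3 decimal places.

For a concentration cell E°cell = 0, since both electrodes use the same couple.
The compartment with the higher Al^3+(aq) concentration (0.829 M) acts as the cathode; ions are reduced there and produced at the dilute (0.005 M) anode.
With n = 3, Ecell = −(0.0592/3)·log([dilute]/[conc]) = −(0.0592/3)·log(0.005/0.829) = +0.044 V.

0.044 V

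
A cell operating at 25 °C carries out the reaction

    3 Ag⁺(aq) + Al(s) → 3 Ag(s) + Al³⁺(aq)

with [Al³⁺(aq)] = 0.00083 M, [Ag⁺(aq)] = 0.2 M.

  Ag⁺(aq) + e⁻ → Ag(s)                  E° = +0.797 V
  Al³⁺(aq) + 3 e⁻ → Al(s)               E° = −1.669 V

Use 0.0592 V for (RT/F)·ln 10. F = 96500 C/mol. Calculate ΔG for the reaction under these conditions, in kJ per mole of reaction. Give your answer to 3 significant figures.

E°cell = +0.797 − (−1.669) = +2.466 V; the balanced reaction transfers n = 3 electrons.
Here Q = [Al³⁺(aq)] / [Ag⁺(aq)]^3 = 0.104 (log Q = −0.984), giving E = +2.466 − (0.0592/3)·(−0.984) = +2.4854 V.
Finally ΔG = −nFE = −(3)(96500 C/mol)(+2.4854 V) = −720 kJ/mol.

−720 kJ/mol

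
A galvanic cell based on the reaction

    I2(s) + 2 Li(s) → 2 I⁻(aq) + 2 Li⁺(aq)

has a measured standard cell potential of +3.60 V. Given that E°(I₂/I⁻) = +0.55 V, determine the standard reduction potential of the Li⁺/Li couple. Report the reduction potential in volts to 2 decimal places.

In the reaction as written the I₂/I⁻ couple is reduced (cathode) and Li⁺/Li is oxidized (anode), so E°cell = E°(I₂/I⁻) − E°(Li⁺/Li).
E°(Li⁺/Li) = E°(cathode) − E°cell = +0.55 − (+3.60) = −3.05 V.

−3.05 V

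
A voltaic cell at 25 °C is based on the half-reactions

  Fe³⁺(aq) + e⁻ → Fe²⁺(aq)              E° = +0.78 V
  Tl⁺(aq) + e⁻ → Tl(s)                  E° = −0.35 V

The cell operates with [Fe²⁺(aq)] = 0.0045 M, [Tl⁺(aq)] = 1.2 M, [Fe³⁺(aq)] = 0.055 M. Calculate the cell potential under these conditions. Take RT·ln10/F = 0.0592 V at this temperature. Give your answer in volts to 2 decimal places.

+1.19 V

Fe³⁺/Fe²⁺ is reduced (cathode, E° = +0.78 V) and Tl⁺/Tl is oxidized (anode).
The standard potential is +0.78 − (−0.35) = +1.13 V and the balanced reaction transfers n = 1 electron.
The balanced reaction is Fe³⁺(aq) + Tl(s) → Fe²⁺(aq) + Tl⁺(aq), so Q = ([Fe²⁺(aq)]·[Tl⁺(aq)]) / [Fe³⁺(aq)] = 0.0982 and log Q = −1.008.
E = E° − (0.0592/n)·log Q = +1.13 − (0.0592/1)(−1.008) = +1.19 V.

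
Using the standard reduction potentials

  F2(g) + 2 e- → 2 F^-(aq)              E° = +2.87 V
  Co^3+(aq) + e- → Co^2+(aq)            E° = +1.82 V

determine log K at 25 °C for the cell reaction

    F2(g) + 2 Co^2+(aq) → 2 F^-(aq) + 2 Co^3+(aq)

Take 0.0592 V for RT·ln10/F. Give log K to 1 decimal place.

The F₂/F⁻ couple is reduced (cathode); E°cell = +2.87 − (+1.82) = +1.05 V with n = 2.
At equilibrium E = 0, so log K = nE°cell / 0.0592 = (2)(+1.05) / 0.0592 = 35.5.

log K = 35.5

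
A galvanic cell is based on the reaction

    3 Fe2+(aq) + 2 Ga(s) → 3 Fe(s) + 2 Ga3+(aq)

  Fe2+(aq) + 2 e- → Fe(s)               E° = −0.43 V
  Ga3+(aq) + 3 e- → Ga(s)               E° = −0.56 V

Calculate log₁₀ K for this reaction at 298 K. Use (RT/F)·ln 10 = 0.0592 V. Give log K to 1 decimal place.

log K = 13.2

The Fe²⁺/Fe couple is reduced (cathode); E°cell = −0.43 − (−0.56) = +0.13 V with n = 6.
At equilibrium E = 0, so log K = nE°cell / 0.0592 = (6)(+0.13) / 0.0592 = 13.2.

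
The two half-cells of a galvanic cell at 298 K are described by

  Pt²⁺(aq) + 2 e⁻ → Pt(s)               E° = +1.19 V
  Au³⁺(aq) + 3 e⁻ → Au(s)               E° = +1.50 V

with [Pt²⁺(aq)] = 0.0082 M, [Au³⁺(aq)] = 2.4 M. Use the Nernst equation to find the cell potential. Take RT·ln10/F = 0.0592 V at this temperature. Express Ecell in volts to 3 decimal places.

Au³⁺/Au is reduced (cathode, E° = +1.50 V) and Pt²⁺/Pt is oxidized (anode).
The standard potential is +1.50 − (+1.19) = +0.31 V and the balanced reaction transfers n = 6 electrons.
For the overall reaction 2 Au³⁺(aq) + 3 Pt(s) → 2 Au(s) + 3 Pt²⁺(aq), Q = [Pt²⁺(aq)]^3 / [Au³⁺(aq)]^2 = 9.57×10^−8, giving log Q = −7.019.
By the Nernst equation, E = +0.31 − (0.0592/6)·(−7.019) = +0.379 V.

+0.379 V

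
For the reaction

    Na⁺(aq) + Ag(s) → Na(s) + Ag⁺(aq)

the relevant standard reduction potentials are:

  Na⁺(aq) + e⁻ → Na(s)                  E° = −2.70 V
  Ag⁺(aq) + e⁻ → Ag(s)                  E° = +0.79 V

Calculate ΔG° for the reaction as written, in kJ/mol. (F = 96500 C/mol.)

In the reaction as written Na⁺(aq) is reduced, so the Na⁺/Na couple is the cathode and Ag⁺/Ag is the anode.
E°cell = −2.70 − (+0.79) = −3.49 V; balancing electrons gives n = 1.
ΔG° = −nFE°cell = −(1)(96500)(−3.49) J/mol = +337 kJ/mol.

+337 kJ/mol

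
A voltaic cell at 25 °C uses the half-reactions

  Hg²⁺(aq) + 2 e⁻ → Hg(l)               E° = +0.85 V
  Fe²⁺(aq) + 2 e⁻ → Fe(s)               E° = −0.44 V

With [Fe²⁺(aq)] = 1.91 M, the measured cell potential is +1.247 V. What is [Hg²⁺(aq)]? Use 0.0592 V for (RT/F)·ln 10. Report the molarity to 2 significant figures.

0.067 M

With Hg²⁺/Hg at the cathode and Fe²⁺/Fe at the anode, E°cell = +0.85 − (−0.44) = +1.29 V (n = 2).
From the Nernst equation, log Q = n(E° − E)/0.0592 = 2·(+1.29 − (+1.247))/0.0592 = 1.453.
For Hg²⁺(aq) + Fe(s) → Hg(l) + Fe²⁺(aq), the reaction quotient is Q = [Fe²⁺(aq)] / [Hg²⁺(aq)].
Solving for the unknown gives log [Hg²⁺(aq)] = −1.172, so [Hg²⁺(aq)] ≈ 0.067 M.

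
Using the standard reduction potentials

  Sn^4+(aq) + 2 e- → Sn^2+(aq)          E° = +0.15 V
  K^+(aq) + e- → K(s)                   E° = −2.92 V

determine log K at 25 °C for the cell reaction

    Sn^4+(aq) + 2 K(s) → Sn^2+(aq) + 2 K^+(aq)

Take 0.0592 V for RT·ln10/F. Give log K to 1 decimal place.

The Sn⁴⁺/Sn²⁺ couple is reduced (cathode); E°cell = +0.15 − (−2.92) = +3.07 V with n = 2.
At equilibrium E = 0, so log K = nE°cell / 0.0592 = (2)(+3.07) / 0.0592 = 103.7.

log K = 103.7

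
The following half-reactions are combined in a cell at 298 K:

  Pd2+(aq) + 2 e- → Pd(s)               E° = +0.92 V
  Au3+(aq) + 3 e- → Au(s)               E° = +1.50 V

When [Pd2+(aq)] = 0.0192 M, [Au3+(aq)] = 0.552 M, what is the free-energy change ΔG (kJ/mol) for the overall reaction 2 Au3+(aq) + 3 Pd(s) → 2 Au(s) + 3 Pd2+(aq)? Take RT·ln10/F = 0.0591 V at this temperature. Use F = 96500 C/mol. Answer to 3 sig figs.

The standard cell potential is +1.50 − (+0.92) = +0.58 V, with n = 6 electrons in the balanced equation.
The reaction quotient is [Pd2+(aq)]^3 / [Au3+(aq)]^2 = 2.32×10^−5; by Nernst, E = +0.58 − (0.0591/6)(−4.634) = +0.6256 V.
Then ΔG = −nFE = −6 × 96500 × +0.6256 J/mol = −362 kJ/mol.

−362 kJ/mol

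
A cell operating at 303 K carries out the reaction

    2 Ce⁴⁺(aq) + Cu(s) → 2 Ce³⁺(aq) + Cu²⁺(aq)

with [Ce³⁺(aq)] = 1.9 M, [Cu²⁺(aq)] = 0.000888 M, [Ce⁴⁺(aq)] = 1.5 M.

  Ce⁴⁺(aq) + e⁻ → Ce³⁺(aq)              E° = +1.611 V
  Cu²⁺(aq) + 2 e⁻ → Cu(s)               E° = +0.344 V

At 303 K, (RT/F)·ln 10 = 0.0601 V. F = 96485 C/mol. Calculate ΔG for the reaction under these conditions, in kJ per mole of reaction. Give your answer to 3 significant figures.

−261 kJ/mol

E°cell = +1.611 − (+0.344) = +1.267 V; the balanced reaction transfers n = 2 electrons.
The reaction quotient is ([Ce³⁺(aq)]^2·[Cu²⁺(aq)]) / [Ce⁴⁺(aq)]^2 = 0.00142; by Nernst, E = +1.267 − (0.0601/2)(−2.846) = +1.3525 V.
Then ΔG = −nFE = −2 × 96485 × +1.3525 J/mol = −261 kJ/mol.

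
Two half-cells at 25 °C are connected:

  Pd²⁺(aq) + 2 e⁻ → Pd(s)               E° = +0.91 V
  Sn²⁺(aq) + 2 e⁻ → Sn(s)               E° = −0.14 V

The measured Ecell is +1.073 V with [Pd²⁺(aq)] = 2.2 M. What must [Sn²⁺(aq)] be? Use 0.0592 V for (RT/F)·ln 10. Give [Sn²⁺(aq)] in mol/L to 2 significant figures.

0.37 M

The Pd²⁺/Pd couple has the larger reduction potential, so it is the cathode: E°cell = +0.91 − (−0.14) = +1.05 V and n = 2.
Rearranging E = E° − (0.0592/n)·log Q gives log Q = 2(+1.05 − (+1.073))/0.0592 = −0.777.
The balanced reaction is Pd²⁺(aq) + Sn(s) → Pd(s) + Sn²⁺(aq), so Q = [Sn²⁺(aq)] / [Pd²⁺(aq)].
Solving for the unknown gives log [Sn²⁺(aq)] = −0.435, so [Sn²⁺(aq)] ≈ 0.37 M.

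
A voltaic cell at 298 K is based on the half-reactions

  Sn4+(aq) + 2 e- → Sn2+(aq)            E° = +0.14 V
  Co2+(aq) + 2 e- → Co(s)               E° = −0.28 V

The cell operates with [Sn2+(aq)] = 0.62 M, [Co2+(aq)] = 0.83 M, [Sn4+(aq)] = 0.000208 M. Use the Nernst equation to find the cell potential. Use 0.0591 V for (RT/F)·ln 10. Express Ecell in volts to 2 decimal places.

Since E°(Sn⁴⁺/Sn²⁺) > E°(Co²⁺/Co), Sn⁴⁺/Sn²⁺ serves as the cathode.
E°cell = +0.14 − (−0.28) = +0.42 V, with n = 2 electrons transferred.
Balancing gives Sn4+(aq) + Co(s) → Sn2+(aq) + Co2+(aq); hence Q = ([Sn2+(aq)]·[Co2+(aq)]) / [Sn4+(aq)] = 2.47×10^3 (log Q = 3.393).
E = E° − (0.0591/n)·log Q = +0.42 − (0.0591/2)(3.393) = +0.32 V.

+0.32 V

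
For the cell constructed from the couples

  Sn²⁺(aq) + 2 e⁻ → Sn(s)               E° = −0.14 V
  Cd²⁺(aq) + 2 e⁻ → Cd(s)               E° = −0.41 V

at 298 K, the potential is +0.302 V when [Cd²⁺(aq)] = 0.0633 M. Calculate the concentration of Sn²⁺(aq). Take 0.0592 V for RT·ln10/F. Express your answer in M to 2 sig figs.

With Sn²⁺/Sn at the cathode and Cd²⁺/Cd at the anode, E°cell = −0.14 − (−0.41) = +0.27 V (n = 2).
Rearranging E = E° − (0.0592/n)·log Q gives log Q = 2(+0.27 − (+0.302))/0.0592 = −1.081.
Balancing electrons gives Sn²⁺(aq) + Cd(s) → Sn(s) + Cd²⁺(aq); thus Q = [Cd²⁺(aq)] / [Sn²⁺(aq)].
Solving for the unknown gives log [Sn²⁺(aq)] = −0.118, so [Sn²⁺(aq)] ≈ 0.76 M.

0.76 M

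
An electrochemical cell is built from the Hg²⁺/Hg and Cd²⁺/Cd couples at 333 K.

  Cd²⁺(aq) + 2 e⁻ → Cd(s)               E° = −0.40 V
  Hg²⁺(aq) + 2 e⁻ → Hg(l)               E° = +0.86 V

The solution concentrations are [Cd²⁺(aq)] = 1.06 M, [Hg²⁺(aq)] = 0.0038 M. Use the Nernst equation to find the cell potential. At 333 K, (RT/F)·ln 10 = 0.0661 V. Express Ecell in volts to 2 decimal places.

+1.18 V

Since E°(Hg²⁺/Hg) > E°(Cd²⁺/Cd), Hg²⁺/Hg serves as the cathode.
E°cell = +0.86 − (−0.40) = +1.26 V, with n = 2 electrons transferred.
For the overall reaction Hg²⁺(aq) + Cd(s) → Hg(l) + Cd²⁺(aq), Q = [Cd²⁺(aq)] / [Hg²⁺(aq)] = 279, giving log Q = 2.446.
Applying E = E° − (RT ln10/nF)·log Q gives +1.26 − (0.0661/2)(2.446) = +1.18 V.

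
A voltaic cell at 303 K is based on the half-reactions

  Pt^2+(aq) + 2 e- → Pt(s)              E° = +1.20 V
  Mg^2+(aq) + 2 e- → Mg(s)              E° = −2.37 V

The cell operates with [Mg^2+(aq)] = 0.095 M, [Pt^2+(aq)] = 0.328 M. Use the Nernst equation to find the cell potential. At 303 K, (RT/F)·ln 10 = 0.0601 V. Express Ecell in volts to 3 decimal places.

The Pt²⁺/Pt couple has the more positive E°, so it is the cathode; Mg²⁺/Mg is the anode.
The standard potential is +1.20 − (−2.37) = +3.57 V and the balanced reaction transfers n = 2 electrons.
The balanced reaction is Pt^2+(aq) + Mg(s) → Pt(s) + Mg^2+(aq), so Q = [Mg^2+(aq)] / [Pt^2+(aq)] = 0.29 and log Q = −0.538.
Applying E = E° − (RT ln10/nF)·log Q gives +3.57 − (0.0601/2)(−0.538) = +3.586 V.

+3.586 V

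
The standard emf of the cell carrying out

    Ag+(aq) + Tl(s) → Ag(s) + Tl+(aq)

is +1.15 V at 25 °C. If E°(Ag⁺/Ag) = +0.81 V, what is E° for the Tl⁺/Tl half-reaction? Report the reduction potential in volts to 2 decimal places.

−0.34 V

In the reaction as written the Ag⁺/Ag couple is reduced (cathode) and Tl⁺/Tl is oxidized (anode), so E°cell = E°(Ag⁺/Ag) − E°(Tl⁺/Tl).
E°(Tl⁺/Tl) = E°(cathode) − E°cell = +0.81 − (+1.15) = −0.34 V.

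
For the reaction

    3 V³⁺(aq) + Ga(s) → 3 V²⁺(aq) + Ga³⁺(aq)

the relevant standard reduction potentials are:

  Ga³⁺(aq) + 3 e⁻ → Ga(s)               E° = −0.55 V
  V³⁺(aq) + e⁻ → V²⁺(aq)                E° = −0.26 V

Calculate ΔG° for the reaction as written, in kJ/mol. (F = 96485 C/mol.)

−83.9 kJ/mol

In the reaction as written V³⁺(aq) is reduced, so the V³⁺/V²⁺ couple is the cathode and Ga³⁺/Ga is the anode.
E°cell = −0.26 − (−0.55) = +0.29 V; balancing electrons gives n = 3.
ΔG° = −nFE°cell = −(3)(96485)(+0.29) J/mol = −83.9 kJ/mol.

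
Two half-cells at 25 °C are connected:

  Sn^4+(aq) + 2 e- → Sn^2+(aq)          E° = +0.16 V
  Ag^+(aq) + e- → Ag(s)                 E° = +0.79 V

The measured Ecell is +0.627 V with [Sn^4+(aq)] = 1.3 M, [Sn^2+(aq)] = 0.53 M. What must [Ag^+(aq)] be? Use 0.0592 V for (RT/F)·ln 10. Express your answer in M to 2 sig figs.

1.4 M

The Ag⁺/Ag couple has the larger reduction potential, so it is the cathode: E°cell = +0.79 − (+0.16) = +0.63 V and n = 2.
Since E = E° − (0.0592/n)·log Q, log Q = n(E° − E)/0.0592 = 0.101.
For 2 Ag^+(aq) + Sn^2+(aq) → 2 Ag(s) + Sn^4+(aq), the reaction quotient is Q = [Sn^4+(aq)] / ([Ag^+(aq)]^2·[Sn^2+(aq)]).
Substituting the known concentrations and solving, log [Ag^+(aq)] = 0.144 and [Ag^+(aq)] = 1.4 M.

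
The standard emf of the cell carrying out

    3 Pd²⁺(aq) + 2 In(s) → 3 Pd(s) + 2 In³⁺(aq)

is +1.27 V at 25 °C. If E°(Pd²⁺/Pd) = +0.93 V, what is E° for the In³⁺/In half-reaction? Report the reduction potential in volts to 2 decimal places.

In the reaction as written the Pd²⁺/Pd couple is reduced (cathode) and In³⁺/In is oxidized (anode), so E°cell = E°(Pd²⁺/Pd) − E°(In³⁺/In).
E°(In³⁺/In) = E°(cathode) − E°cell = +0.93 − (+1.27) = −0.34 V.

−0.34 V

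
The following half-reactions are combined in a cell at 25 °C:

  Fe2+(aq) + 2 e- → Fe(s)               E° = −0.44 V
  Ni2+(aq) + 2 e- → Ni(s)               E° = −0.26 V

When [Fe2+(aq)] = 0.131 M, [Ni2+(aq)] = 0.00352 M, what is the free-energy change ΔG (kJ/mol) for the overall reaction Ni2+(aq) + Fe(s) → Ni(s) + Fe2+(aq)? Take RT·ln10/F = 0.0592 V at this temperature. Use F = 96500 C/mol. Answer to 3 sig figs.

−25.8 kJ/mol

With Ni²⁺/Ni reduced at the cathode, E°cell = −0.26 − (−0.44) = +0.18 V and n = 2.
Q = [Fe2+(aq)] / [Ni2+(aq)] = 37.2, so log Q = 1.571 and E = +0.18 − (0.0592/2)(1.571) = +0.1335 V.
ΔG = −nFE = −(2)(96500)(+0.1335) J/mol = −25.8 kJ/mol.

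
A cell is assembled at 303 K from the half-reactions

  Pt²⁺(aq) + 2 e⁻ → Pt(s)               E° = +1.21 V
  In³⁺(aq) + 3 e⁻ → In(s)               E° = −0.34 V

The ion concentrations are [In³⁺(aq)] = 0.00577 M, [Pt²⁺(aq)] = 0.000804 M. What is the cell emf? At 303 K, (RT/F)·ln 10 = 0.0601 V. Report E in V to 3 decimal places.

Pt²⁺/Pt is reduced (cathode, E° = +1.21 V) and In³⁺/In is oxidized (anode).
The standard potential is +1.21 − (−0.34) = +1.55 V and the balanced reaction transfers n = 6 electrons.
For the overall reaction 3 Pt²⁺(aq) + 2 In(s) → 3 Pt(s) + 2 In³⁺(aq), Q = [In³⁺(aq)]^2 / [Pt²⁺(aq)]^3 = 6.41×10^4, giving log Q = 4.807.
Applying E = E° − (RT ln10/nF)·log Q gives +1.55 − (0.0601/6)(4.807) = +1.502 V.

+1.502 V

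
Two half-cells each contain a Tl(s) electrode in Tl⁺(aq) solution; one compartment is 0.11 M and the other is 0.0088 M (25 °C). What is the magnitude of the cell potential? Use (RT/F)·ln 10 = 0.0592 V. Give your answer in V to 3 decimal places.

For a concentration cell E°cell = 0, since both electrodes use the same couple.
The compartment with the higher Tl⁺(aq) concentration (0.11 M) acts as the cathode; ions are reduced there and produced at the dilute (0.0088 M) anode.
With n = 1, Ecell = −(0.0592/1)·log([dilute]/[conc]) = −(0.0592/1)·log(0.0088/0.11) = +0.065 V.

0.065 V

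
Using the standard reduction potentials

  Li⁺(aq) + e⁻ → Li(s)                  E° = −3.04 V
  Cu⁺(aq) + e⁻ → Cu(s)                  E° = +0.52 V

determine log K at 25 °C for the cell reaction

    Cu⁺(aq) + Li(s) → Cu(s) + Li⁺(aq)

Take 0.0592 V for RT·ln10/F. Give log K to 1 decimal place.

log K = 60.1

The Cu⁺/Cu couple is reduced (cathode); E°cell = +0.52 − (−3.04) = +3.56 V with n = 1.
At equilibrium E = 0, so log K = nE°cell / 0.0592 = (1)(+3.56) / 0.0592 = 60.1.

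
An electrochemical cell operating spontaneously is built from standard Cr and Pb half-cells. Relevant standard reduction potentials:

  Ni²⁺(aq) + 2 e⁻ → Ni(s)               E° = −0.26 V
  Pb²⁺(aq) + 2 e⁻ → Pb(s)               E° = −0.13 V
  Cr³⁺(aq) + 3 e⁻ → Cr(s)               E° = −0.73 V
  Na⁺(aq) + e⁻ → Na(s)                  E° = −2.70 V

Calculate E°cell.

+0.60 V

The Pb²⁺/Pb couple has the higher E°, so Pb ion is reduced (cathode) and Cr is oxidized (anode).
E°cell = E°(cathode) − E°(anode) = −0.13 − (−0.73) = +0.60 V.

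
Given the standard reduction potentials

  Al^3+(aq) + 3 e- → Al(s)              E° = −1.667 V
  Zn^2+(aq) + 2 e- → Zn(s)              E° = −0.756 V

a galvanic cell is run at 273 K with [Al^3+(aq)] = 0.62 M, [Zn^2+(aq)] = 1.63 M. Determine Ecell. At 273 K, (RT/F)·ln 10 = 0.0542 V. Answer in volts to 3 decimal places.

Since E°(Zn²⁺/Zn) > E°(Al³⁺/Al), Zn²⁺/Zn serves as the cathode.
The standard potential is −0.756 − (−1.667) = +0.911 V and the balanced reaction transfers n = 6 electrons.
Balancing gives 3 Zn^2+(aq) + 2 Al(s) → 3 Zn(s) + 2 Al^3+(aq); hence Q = [Al^3+(aq)]^2 / [Zn^2+(aq)]^3 = 0.0888 (log Q = −1.052).
Applying E = E° − (RT ln10/nF)·log Q gives +0.911 − (0.0542/6)(−1.052) = +0.921 V.

+0.921 V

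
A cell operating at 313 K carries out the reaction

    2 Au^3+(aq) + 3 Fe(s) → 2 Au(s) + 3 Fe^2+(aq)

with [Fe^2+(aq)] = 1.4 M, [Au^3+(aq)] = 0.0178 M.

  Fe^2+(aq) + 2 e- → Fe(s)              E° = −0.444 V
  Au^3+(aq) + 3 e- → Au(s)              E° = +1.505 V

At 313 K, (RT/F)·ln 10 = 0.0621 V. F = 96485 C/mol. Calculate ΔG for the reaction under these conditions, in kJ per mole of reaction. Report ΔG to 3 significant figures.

With Au³⁺/Au reduced at the cathode, E°cell = +1.505 − (−0.444) = +1.949 V and n = 6.
Here Q = [Fe^2+(aq)]^3 / [Au^3+(aq)]^2 = 8.66×10^3 (log Q = 3.938), giving E = +1.949 − (0.0621/6)·(3.938) = +1.9082 V.
ΔG = −nFE = −(6)(96485)(+1.9082) J/mol = −1100 kJ/mol.

−1100 kJ/mol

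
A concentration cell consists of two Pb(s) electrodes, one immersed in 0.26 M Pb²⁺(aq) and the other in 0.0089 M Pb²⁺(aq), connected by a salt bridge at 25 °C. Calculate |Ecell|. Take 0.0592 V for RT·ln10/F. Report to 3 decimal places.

0.043 V

For a concentration cell E°cell = 0, since both electrodes use the same couple.
The compartment with the higher Pb²⁺(aq) concentration (0.26 M) acts as the cathode; ions are reduced there and produced at the dilute (0.0089 M) anode.
With n = 2, Ecell = −(0.0592/2)·log([dilute]/[conc]) = −(0.0592/2)·log(0.0089/0.26) = +0.043 V.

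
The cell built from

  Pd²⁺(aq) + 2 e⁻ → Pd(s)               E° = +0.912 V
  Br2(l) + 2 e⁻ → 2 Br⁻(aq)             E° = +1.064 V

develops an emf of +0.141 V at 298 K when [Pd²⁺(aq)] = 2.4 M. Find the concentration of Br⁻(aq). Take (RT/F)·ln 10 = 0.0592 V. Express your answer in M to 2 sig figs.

0.99 M

Br₂/Br⁻ is the cathode (higher E°); E°cell = +1.064 − (+0.912) = +0.152 V with n = 2.
Since E = E° − (0.0592/n)·log Q, log Q = n(E° − E)/0.0592 = 0.372.
The balanced reaction is Br2(l) + Pd(s) → 2 Br⁻(aq) + Pd²⁺(aq), so Q = [Br⁻(aq)]^2·[Pd²⁺(aq)].
Substituting the known concentrations and solving, log [Br⁻(aq)] = −0.004 and [Br⁻(aq)] = 0.99 M.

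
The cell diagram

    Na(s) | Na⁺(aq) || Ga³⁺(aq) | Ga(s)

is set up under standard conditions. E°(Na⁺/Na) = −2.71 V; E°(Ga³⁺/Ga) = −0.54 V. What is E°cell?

By convention the left-hand electrode in cell notation is the anode (oxidation) and the right-hand electrode is the cathode (reduction).
E°cell = E°(right) − E°(left) = −0.54 − (−2.71) = +2.17 V.

+2.17 V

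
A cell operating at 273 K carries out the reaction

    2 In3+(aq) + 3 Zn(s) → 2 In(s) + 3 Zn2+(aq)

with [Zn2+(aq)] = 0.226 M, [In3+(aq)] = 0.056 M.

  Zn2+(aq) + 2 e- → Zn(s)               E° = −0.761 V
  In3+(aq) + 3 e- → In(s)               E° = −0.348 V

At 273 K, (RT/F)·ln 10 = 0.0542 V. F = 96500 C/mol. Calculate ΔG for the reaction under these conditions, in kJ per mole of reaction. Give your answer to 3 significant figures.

−236 kJ/mol

With In³⁺/In reduced at the cathode, E°cell = −0.348 − (−0.761) = +0.413 V and n = 6.
Here Q = [Zn2+(aq)]^3 / [In3+(aq)]^2 = 3.68 (log Q = 0.566), giving E = +0.413 − (0.0542/6)·(0.566) = +0.4079 V.
Then ΔG = −nFE = −6 × 96500 × +0.4079 J/mol = −236 kJ/mol.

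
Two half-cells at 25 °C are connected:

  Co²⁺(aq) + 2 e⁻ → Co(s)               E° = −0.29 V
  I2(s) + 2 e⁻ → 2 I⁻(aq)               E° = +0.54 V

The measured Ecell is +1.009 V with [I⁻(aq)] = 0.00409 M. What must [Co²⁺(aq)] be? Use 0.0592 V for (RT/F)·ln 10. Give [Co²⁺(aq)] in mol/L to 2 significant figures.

0.054 M

The I₂/I⁻ couple has the larger reduction potential, so it is the cathode: E°cell = +0.54 − (−0.29) = +0.83 V and n = 2.
Since E = E° − (0.0592/n)·log Q, log Q = n(E° − E)/0.0592 = −6.047.
For I2(s) + Co(s) → 2 I⁻(aq) + Co²⁺(aq), the reaction quotient is Q = [I⁻(aq)]^2·[Co²⁺(aq)].
Isolating [Co²⁺(aq)] in Q = 10^{−6.047} yields log [Co²⁺(aq)] = −1.270, i.e. 0.054 M.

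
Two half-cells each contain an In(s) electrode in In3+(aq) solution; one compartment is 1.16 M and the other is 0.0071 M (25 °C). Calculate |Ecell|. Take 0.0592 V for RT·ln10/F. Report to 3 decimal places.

0.044 V

For a concentration cell E°cell = 0, since both electrodes use the same couple.
The compartment with the higher In3+(aq) concentration (1.16 M) acts as the cathode; ions are reduced there and produced at the dilute (0.0071 M) anode.
With n = 3, Ecell = −(0.0592/3)·log([dilute]/[conc]) = −(0.0592/3)·log(0.0071/1.16) = +0.044 V.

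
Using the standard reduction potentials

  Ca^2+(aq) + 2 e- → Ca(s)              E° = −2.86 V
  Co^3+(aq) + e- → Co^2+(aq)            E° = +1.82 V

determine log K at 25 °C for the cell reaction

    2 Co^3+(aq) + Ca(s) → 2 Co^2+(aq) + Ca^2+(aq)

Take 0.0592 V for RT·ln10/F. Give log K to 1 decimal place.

The Co³⁺/Co²⁺ couple is reduced (cathode); E°cell = +1.82 − (−2.86) = +4.68 V with n = 2.
At equilibrium E = 0, so log K = nE°cell / 0.0592 = (2)(+4.68) / 0.0592 = 158.1.

log K = 158.1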